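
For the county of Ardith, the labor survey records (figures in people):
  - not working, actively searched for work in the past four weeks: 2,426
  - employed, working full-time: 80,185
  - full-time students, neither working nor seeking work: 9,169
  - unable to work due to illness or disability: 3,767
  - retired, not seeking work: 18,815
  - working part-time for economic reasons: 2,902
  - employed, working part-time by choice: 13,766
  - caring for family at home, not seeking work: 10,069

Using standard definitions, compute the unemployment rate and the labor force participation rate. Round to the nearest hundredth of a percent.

Employed = 80,185 + 2,902 + 13,766 = 96,853 (anyone who worked, including part-time for economic reasons, counts as employed).
Unemployed = 2,426.
Labor force = 96,853 + 2,426 = 99,279.
Not in labor force = 9,169 + 3,767 + 18,815 + 10,069 = 41,820 (those not working and not actively searching are outside the labor force).
Civilian working-age population = 99,279 + 41,820 = 141,099.
Unemployment rate = 2,426 / 99,279 = 2.44%.
Labor force participation rate = 99,279 / 141,099 = 70.36%.

Unemployment rate ≈ 2.44%; labor force participation rate ≈ 70.36%.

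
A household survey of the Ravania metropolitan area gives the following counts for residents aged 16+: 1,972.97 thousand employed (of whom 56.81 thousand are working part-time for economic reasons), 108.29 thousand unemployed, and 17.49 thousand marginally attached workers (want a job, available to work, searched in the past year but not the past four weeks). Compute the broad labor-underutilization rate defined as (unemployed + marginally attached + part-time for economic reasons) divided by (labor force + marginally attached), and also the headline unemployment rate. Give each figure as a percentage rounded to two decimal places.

Broad underutilization rate ≈ 8.70%; headline unemployment rate ≈ 5.20%.

Labor force = 1,972.97 + 108.29 = 2,081.26 thousand.
Numerator = 108.29 + 17.49 + 56.81 = 182.59 thousand.
Denominator = 2,081.26 + 17.49 = 2,098.75 thousand.
Broad rate = 182.59 / 2,098.75 = 8.70%.
Headline unemployment rate = 108.29 / 2,081.26 = 5.20%.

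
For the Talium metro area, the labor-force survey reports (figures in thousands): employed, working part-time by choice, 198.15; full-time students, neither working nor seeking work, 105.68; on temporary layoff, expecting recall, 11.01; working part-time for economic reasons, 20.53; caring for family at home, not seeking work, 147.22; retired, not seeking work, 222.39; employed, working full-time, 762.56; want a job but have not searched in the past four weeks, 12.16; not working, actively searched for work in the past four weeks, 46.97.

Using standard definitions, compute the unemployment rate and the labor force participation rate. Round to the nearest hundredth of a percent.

Employed = 198.15 + 20.53 + 762.56 = 981.24 thousand (anyone who worked, including part-time for economic reasons, counts as employed).
Unemployed = 11.01 + 46.97 = 57.98 thousand (jobless and actively searching, or on temporary layoff).
Labor force = 981.24 + 57.98 = 1,039.22 thousand.
Not in labor force = 105.68 + 147.22 + 222.39 + 12.16 = 487.45 thousand (those not working and not actively searching are outside the labor force — including those who want a job but have given up searching).
Civilian working-age population = 1,039.22 + 487.45 = 1,526.67 thousand.
Unemployment rate = 57.98 / 1,039.22 = 5.58%.
Labor force participation rate = 1,039.22 / 1,526.67 = 68.07%.

Unemployment rate ≈ 5.58%; labor force participation rate ≈ 68.07%.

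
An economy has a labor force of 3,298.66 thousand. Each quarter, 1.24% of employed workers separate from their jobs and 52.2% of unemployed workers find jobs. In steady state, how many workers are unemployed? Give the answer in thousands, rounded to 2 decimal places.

About 76.54 thousand are unemployed in steady state.

Steady-state unemployment rate u* = s/(s+f) = 1.24/(1.24+52.2) = 0.023204.
Unemployed = u* × labor force = 0.023204 × 3,298.66 ≈ 76.54 thousand.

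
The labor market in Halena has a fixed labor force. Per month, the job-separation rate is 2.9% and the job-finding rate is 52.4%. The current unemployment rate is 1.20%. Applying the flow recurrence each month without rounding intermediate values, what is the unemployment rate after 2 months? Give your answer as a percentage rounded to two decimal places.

Unemployment rate after two months ≈ 4.44%.

With a fixed labor force, u_{t+1} = u_t + s·(1−u_t) − f·u_t = u_t·(1−s−f) + s.
Here 1−s−f = 0.447 and s = 0.029.
u_1 = 0.012000 × 0.447 + 0.029 = 0.034364.
u_2 = 0.034364 × 0.447 + 0.029 = 0.044361.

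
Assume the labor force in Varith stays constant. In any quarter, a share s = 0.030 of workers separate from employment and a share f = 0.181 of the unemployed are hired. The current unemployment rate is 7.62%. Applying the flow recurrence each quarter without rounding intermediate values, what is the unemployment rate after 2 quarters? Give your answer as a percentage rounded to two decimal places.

With a fixed labor force, u_{t+1} = u_t + s·(1−u_t) − f·u_t = u_t·(1−s−f) + s.
Here 1−s−f = 0.789 and s = 0.030.
u_1 = 0.076200 × 0.789 + 0.030 = 0.090122.
u_2 = 0.090122 × 0.789 + 0.030 = 0.101106.

Unemployment rate after two quarters ≈ 10.11%.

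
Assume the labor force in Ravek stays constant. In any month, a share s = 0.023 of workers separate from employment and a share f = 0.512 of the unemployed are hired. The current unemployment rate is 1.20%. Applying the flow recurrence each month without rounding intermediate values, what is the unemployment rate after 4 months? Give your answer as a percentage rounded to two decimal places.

With a fixed labor force, u_{t+1} = u_t + s·(1−u_t) − f·u_t = u_t·(1−s−f) + s.
Here 1−s−f = 0.465 and s = 0.023.
u_1 = 0.012000 × 0.465 + 0.023 = 0.028580.
u_2 = 0.028580 × 0.465 + 0.023 = 0.036290.
u_3 = 0.036290 × 0.465 + 0.023 = 0.039875.
u_4 = 0.039875 × 0.465 + 0.023 = 0.041542.

Unemployment rate after four months ≈ 4.15%.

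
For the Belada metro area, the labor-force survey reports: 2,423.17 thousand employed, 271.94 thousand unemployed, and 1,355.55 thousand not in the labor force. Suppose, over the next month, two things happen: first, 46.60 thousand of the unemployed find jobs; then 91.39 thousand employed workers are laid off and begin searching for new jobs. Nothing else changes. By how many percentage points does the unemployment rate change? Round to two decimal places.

The unemployment rate changes by +1.66 percentage points.

Initially, labor force = 2,423.17 + 271.94 = 2,695.11 thousand, so u = 271.94/2,695.11 = 10.09%.
After the first change, unemployed falls and employed rises by 46.60; labor force unchanged → E = 2,469.77, U = 225.34, labor force = 2,695.11 thousand.
After the second change, employed falls and unemployed rises by 91.39; labor force unchanged → E = 2,378.38, U = 316.73, labor force = 2,695.11 thousand.
New unemployment rate = 316.73 / 2,695.11 = 11.75%.
Change = 11.75% − 10.09% = +1.66 percentage points.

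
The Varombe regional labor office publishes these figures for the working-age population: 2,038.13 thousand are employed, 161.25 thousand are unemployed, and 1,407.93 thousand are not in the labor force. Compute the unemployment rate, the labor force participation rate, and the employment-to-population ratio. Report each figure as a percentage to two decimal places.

Unemployment rate ≈ 7.33%; labor force participation rate ≈ 60.97%; employment-population ratio ≈ 56.50%.

Labor force = employed + unemployed = 2,038.13 + 161.25 = 2,199.38 thousand.
Working-age population = 2,199.38 + 1,407.93 = 3,607.31 thousand.
Unemployment rate = 161.25 / 2,199.38 = 7.33%.
Labor force participation rate = 2,199.38 / 3,607.31 = 60.97%.
Employment-population ratio = 2,038.13 / 3,607.31 = 56.50%.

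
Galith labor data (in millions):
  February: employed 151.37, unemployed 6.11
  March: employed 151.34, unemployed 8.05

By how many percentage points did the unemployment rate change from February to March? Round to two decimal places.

February: labor force = 151.37 + 6.11 = 157.48; u = 6.11/157.48 = 3.88%.
March: labor force = 151.34 + 8.05 = 159.39; u = 8.05/159.39 = 5.05%.
Change = 5.05% − 3.88% = +1.17 pp.

The unemployment rate changed by +1.17 percentage points.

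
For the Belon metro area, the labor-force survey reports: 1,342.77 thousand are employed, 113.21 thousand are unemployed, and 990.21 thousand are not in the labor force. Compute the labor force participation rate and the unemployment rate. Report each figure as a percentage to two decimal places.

Labor force participation rate ≈ 59.52%; unemployment rate ≈ 7.78%.

Labor force = employed + unemployed = 1,342.77 + 113.21 = 1,455.98 thousand.
Working-age population = 1,455.98 + 990.21 = 2,446.19 thousand.
Unemployment rate = 113.21 / 1,455.98 = 7.78%.
Labor force participation rate = 1,455.98 / 2,446.19 = 59.52%.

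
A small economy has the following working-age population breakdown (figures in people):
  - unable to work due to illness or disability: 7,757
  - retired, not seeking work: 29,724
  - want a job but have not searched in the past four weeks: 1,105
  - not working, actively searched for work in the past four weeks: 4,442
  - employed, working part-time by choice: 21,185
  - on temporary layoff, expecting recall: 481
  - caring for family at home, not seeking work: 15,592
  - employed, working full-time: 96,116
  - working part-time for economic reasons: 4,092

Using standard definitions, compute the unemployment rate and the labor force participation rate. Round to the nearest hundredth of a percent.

Employed = 21,185 + 96,116 + 4,092 = 121,393 (anyone who worked, including part-time for economic reasons, counts as employed).
Unemployed = 4,442 + 481 = 4,923 (jobless and actively searching, or on temporary layoff).
Labor force = 121,393 + 4,923 = 126,316.
Not in labor force = 7,757 + 29,724 + 1,105 + 15,592 = 54,178 (those not working and not actively searching are outside the labor force — including those who want a job but have given up searching).
Civilian working-age population = 126,316 + 54,178 = 180,494.
Unemployment rate = 4,923 / 126,316 = 3.90%.
Labor force participation rate = 126,316 / 180,494 = 69.98%.

Unemployment rate ≈ 3.90%; labor force participation rate ≈ 69.98%.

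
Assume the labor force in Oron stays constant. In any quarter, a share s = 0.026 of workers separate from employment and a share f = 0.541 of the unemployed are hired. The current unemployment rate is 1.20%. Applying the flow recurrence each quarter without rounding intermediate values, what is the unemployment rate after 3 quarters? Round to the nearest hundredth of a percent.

With a fixed labor force, u_{t+1} = u_t + s·(1−u_t) − f·u_t = u_t·(1−s−f) + s.
Here 1−s−f = 0.433 and s = 0.026.
u_1 = 0.012000 × 0.433 + 0.026 = 0.031196.
u_2 = 0.031196 × 0.433 + 0.026 = 0.039508.
u_3 = 0.039508 × 0.433 + 0.026 = 0.043107.

Unemployment rate after three quarters ≈ 4.31%.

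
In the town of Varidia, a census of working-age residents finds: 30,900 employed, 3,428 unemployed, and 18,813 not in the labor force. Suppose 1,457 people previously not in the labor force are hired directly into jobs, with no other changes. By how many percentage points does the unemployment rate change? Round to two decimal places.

Initially, labor force = 30,900 + 3,428 = 34,328, so u = 3,428/34,328 = 9.99%.
After the change, employed and labor force both rise by 1,457; unemployed unchanged → E = 32,357, U = 3,428, labor force = 35,785.
New unemployment rate = 3,428 / 35,785 = 9.58%.
Change = 9.58% − 9.99% = −0.41 percentage points.

The unemployment rate changes by −0.41 percentage points.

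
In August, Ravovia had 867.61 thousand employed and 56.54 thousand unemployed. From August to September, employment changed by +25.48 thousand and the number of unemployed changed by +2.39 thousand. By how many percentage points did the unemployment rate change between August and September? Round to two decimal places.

August: labor force = 867.61 + 56.54 = 924.15; u = 56.54/924.15 = 6.12%.
September: labor force = 893.09 + 58.93 = 952.02; u = 58.93/952.02 = 6.19%.
Change = 6.19% − 6.12% = +0.07 pp.

The unemployment rate changed by +0.07 percentage points.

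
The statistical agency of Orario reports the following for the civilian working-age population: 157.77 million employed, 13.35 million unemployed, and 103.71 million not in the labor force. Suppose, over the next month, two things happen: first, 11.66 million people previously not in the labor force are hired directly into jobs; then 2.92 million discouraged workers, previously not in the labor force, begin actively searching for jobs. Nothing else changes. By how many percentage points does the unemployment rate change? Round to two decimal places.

The unemployment rate changes by +0.96 percentage points.

Initially, labor force = 157.77 + 13.35 = 171.12 million, so u = 13.35/171.12 = 7.80%.
After the first change, employed and labor force both rise by 11.66; unemployed unchanged → E = 169.43, U = 13.35, labor force = 182.78 million.
After the second change, unemployed and labor force both rise by 2.92 → E = 169.43, U = 16.27, labor force = 185.70 million.
New unemployment rate = 16.27 / 185.70 = 8.76%.
Change = 8.76% − 7.80% = +0.96 percentage points.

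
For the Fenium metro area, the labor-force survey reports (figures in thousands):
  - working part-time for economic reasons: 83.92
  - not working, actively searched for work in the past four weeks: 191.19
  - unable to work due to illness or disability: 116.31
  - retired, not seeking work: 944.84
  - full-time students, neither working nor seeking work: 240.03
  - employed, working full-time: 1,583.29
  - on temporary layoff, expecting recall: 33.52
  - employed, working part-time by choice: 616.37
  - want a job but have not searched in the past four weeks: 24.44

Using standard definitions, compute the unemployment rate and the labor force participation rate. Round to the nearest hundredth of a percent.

Employed = 83.92 + 1,583.29 + 616.37 = 2,283.58 thousand (anyone who worked, including part-time for economic reasons, counts as employed).
Unemployed = 191.19 + 33.52 = 224.71 thousand (jobless and actively searching, or on temporary layoff).
Labor force = 2,283.58 + 224.71 = 2,508.29 thousand.
Not in labor force = 116.31 + 944.84 + 240.03 + 24.44 = 1,325.62 thousand (those not working and not actively searching are outside the labor force — including those who want a job but have given up searching).
Civilian working-age population = 2,508.29 + 1,325.62 = 3,833.91 thousand.
Unemployment rate = 224.71 / 2,508.29 = 8.96%.
Labor force participation rate = 2,508.29 / 3,833.91 = 65.42%.

Unemployment rate ≈ 8.96%; labor force participation rate ≈ 65.42%.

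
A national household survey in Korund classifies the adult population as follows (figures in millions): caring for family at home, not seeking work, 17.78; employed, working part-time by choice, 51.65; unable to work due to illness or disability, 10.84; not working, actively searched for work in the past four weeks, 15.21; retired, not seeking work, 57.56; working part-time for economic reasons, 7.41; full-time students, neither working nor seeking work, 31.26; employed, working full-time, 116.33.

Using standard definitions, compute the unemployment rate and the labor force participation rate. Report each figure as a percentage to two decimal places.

Unemployment rate ≈ 7.98%; labor force participation rate ≈ 61.88%.

Employed = 51.65 + 7.41 + 116.33 = 175.39 million (anyone who worked, including part-time for economic reasons, counts as employed).
Unemployed = 15.21 million.
Labor force = 175.39 + 15.21 = 190.60 million.
Not in labor force = 17.78 + 10.84 + 57.56 + 31.26 = 117.44 million (those not working and not actively searching are outside the labor force).
Civilian working-age population = 190.60 + 117.44 = 308.04 million.
Unemployment rate = 15.21 / 190.60 = 7.98%.
Labor force participation rate = 190.60 / 308.04 = 61.88%.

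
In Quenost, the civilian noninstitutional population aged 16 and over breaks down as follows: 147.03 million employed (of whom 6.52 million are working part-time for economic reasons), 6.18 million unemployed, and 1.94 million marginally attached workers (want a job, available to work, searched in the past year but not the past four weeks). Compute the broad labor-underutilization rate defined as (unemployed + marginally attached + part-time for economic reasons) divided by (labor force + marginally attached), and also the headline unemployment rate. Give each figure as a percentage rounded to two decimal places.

Labor force = 147.03 + 6.18 = 153.21 million.
Numerator = 6.18 + 1.94 + 6.52 = 14.64 million.
Denominator = 153.21 + 1.94 = 155.15 million.
Broad rate = 14.64 / 155.15 = 9.44%.
Headline unemployment rate = 6.18 / 153.21 = 4.03%.

Broad underutilization rate ≈ 9.44%; headline unemployment rate ≈ 4.03%.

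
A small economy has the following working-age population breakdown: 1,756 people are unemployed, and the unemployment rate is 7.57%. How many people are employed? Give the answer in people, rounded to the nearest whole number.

Labor force = U / u = 1,756 / 0.0757 ≈ 23,197.
Employed = labor force − unemployed = 23,197 − 1,756 = 21,441.

About 21,441 are employed.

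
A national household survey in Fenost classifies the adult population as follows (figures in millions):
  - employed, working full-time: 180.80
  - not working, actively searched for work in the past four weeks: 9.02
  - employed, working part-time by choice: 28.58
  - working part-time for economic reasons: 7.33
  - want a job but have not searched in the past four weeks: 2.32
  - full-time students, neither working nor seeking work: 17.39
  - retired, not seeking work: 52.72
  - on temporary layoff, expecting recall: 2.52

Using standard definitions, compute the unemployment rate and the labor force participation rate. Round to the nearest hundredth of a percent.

Employed = 180.80 + 28.58 + 7.33 = 216.71 million (anyone who worked, including part-time for economic reasons, counts as employed).
Unemployed = 9.02 + 2.52 = 11.54 million (jobless and actively searching, or on temporary layoff).
Labor force = 216.71 + 11.54 = 228.25 million.
Not in labor force = 2.32 + 17.39 + 52.72 = 72.43 million (those not working and not actively searching are outside the labor force — including those who want a job but have given up searching).
Civilian working-age population = 228.25 + 72.43 = 300.68 million.
Unemployment rate = 11.54 / 228.25 = 5.06%.
Labor force participation rate = 228.25 / 300.68 = 75.91%.

Unemployment rate ≈ 5.06%; labor force participation rate ≈ 75.91%.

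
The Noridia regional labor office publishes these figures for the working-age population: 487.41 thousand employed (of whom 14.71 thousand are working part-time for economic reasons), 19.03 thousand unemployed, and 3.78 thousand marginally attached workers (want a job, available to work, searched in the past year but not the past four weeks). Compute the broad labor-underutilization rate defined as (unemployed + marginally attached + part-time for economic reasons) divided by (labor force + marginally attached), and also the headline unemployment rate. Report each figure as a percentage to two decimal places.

Labor force = 487.41 + 19.03 = 506.44 thousand.
Numerator = 19.03 + 3.78 + 14.71 = 37.52 thousand.
Denominator = 506.44 + 3.78 = 510.22 thousand.
Broad rate = 37.52 / 510.22 = 7.35%.
Headline unemployment rate = 19.03 / 506.44 = 3.76%.

Broad underutilization rate ≈ 7.35%; headline unemployment rate ≈ 3.76%.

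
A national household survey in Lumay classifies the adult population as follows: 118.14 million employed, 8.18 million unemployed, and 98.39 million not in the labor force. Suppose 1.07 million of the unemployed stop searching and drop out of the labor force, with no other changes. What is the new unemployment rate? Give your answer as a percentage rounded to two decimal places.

New unemployment rate ≈ 5.68%.

Initially, labor force = 118.14 + 8.18 = 126.32 million, so u = 8.18/126.32 = 6.48%.
After the change, unemployed and labor force both fall by 1.07 → E = 118.14, U = 7.11, labor force = 125.25 million.
New unemployment rate = 7.11 / 125.25 = 5.68%.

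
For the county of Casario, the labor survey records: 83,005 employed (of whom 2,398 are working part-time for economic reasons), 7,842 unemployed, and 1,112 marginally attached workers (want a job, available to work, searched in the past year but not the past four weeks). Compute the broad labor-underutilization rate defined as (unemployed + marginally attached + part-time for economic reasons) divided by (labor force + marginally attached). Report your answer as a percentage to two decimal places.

Labor force = 83,005 + 7,842 = 90,847.
Numerator = 7,842 + 1,112 + 2,398 = 11,352.
Denominator = 90,847 + 1,112 = 91,959.
Broad rate = 11,352 / 91,959 = 12.34%.

Broad underutilization rate ≈ 12.34%.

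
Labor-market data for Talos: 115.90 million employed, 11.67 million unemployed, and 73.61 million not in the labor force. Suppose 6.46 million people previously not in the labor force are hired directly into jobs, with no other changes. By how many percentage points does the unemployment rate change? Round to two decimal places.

Initially, labor force = 115.90 + 11.67 = 127.57 million, so u = 11.67/127.57 = 9.15%.
After the change, employed and labor force both rise by 6.46; unemployed unchanged → E = 122.36, U = 11.67, labor force = 134.03 million.
New unemployment rate = 11.67 / 134.03 = 8.71%.
Change = 8.71% − 9.15% = −0.44 percentage points.

The unemployment rate changes by −0.44 percentage points.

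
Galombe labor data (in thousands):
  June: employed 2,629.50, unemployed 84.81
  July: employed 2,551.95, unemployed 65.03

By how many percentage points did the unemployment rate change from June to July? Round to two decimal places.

June: labor force = 2,629.50 + 84.81 = 2,714.31; u = 84.81/2,714.31 = 3.12%.
July: labor force = 2,551.95 + 65.03 = 2,616.98; u = 65.03/2,616.98 = 2.48%.
Change = 2.48% − 3.12% = −0.64 pp.

The unemployment rate changed by −0.64 percentage points.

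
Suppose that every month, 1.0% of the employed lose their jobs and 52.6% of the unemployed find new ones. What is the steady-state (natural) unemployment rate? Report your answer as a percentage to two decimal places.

At steady state the flows balance: s·E = f·U, so U/(E+U) = s/(s+f).
u* = 1.0 / (1.0 + 52.6) = 1.0 / 53.60 = 1.87%.

Steady-state unemployment rate ≈ 1.87%.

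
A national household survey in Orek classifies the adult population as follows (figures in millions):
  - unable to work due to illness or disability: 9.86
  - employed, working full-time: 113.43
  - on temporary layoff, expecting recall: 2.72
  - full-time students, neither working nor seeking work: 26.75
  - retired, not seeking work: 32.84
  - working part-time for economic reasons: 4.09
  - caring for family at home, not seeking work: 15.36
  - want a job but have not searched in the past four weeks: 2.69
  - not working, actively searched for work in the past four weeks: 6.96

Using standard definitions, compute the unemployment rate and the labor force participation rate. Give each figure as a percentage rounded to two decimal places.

Unemployment rate ≈ 7.61%; labor force participation rate ≈ 59.25%.

Employed = 113.43 + 4.09 = 117.52 million (anyone who worked, including part-time for economic reasons, counts as employed).
Unemployed = 2.72 + 6.96 = 9.68 million (jobless and actively searching, or on temporary layoff).
Labor force = 117.52 + 9.68 = 127.20 million.
Not in labor force = 9.86 + 26.75 + 32.84 + 15.36 + 2.69 = 87.50 million (those not working and not actively searching are outside the labor force — including those who want a job but have given up searching).
Civilian working-age population = 127.20 + 87.50 = 214.70 million.
Unemployment rate = 9.68 / 127.20 = 7.61%.
Labor force participation rate = 127.20 / 214.70 = 59.25%.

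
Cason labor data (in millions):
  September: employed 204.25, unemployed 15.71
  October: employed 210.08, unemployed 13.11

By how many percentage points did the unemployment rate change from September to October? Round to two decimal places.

The unemployment rate changed by −1.27 percentage points.

September: labor force = 204.25 + 15.71 = 219.96; u = 15.71/219.96 = 7.14%.
October: labor force = 210.08 + 13.11 = 223.19; u = 13.11/223.19 = 5.87%.
Change = 5.87% − 7.14% = −1.27 pp.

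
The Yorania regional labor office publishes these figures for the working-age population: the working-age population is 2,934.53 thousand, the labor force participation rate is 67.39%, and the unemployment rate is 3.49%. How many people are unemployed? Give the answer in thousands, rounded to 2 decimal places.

Labor force = 0.6739 × 2,934.53 = 1,977.58 thousand.
Unemployed = 0.0349 × 1,977.58 ≈ 69.02 thousand.

About 69.02 thousand are unemployed.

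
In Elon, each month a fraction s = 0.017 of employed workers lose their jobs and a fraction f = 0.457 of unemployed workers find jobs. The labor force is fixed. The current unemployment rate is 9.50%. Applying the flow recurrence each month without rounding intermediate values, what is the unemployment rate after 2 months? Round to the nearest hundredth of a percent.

Unemployment rate after two months ≈ 5.22%.

With a fixed labor force, u_{t+1} = u_t + s·(1−u_t) − f·u_t = u_t·(1−s−f) + s.
Here 1−s−f = 0.526 and s = 0.017.
u_1 = 0.095000 × 0.526 + 0.017 = 0.066970.
u_2 = 0.066970 × 0.526 + 0.017 = 0.052226.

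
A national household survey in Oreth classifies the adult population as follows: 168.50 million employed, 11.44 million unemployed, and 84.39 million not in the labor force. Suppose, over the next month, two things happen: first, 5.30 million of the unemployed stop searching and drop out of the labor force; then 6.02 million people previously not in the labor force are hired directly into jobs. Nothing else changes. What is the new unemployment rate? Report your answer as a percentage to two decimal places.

New unemployment rate ≈ 3.40%.

Initially, labor force = 168.50 + 11.44 = 179.94 million, so u = 11.44/179.94 = 6.36%.
After the first change, unemployed and labor force both fall by 5.30 → E = 168.50, U = 6.14, labor force = 174.64 million.
After the second change, employed and labor force both rise by 6.02; unemployed unchanged → E = 174.52, U = 6.14, labor force = 180.66 million.
New unemployment rate = 6.14 / 180.66 = 3.40%.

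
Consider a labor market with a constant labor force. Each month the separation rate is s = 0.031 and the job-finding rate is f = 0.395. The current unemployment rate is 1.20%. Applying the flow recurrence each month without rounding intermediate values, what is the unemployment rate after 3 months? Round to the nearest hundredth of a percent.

With a fixed labor force, u_{t+1} = u_t + s·(1−u_t) − f·u_t = u_t·(1−s−f) + s.
Here 1−s−f = 0.574 and s = 0.031.
u_1 = 0.012000 × 0.574 + 0.031 = 0.037888.
u_2 = 0.037888 × 0.574 + 0.031 = 0.052748.
u_3 = 0.052748 × 0.574 + 0.031 = 0.061277.

Unemployment rate after three months ≈ 6.13%.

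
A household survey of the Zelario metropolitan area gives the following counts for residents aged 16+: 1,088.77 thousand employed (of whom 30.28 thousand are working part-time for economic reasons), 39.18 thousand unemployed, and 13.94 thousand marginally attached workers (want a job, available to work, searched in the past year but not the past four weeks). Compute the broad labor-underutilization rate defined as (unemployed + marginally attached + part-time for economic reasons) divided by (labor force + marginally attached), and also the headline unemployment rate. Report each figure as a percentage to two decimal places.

Labor force = 1,088.77 + 39.18 = 1,127.95 thousand.
Numerator = 39.18 + 13.94 + 30.28 = 83.40 thousand.
Denominator = 1,127.95 + 13.94 = 1,141.89 thousand.
Broad rate = 83.40 / 1,141.89 = 7.30%.
Headline unemployment rate = 39.18 / 1,127.95 = 3.47%.

Broad underutilization rate ≈ 7.30%; headline unemployment rate ≈ 3.47%.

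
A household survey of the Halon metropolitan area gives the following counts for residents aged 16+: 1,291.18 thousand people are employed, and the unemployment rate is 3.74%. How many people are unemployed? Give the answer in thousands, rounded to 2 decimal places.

About 50.17 thousand are unemployed.

Let U be the number unemployed. The labor force is E + U, and U/(E+U) = 0.0374.
So U = 0.0374 × 1,291.18 / (1 − 0.0374) = 48.2901 / 0.9626 ≈ 50.17 thousand.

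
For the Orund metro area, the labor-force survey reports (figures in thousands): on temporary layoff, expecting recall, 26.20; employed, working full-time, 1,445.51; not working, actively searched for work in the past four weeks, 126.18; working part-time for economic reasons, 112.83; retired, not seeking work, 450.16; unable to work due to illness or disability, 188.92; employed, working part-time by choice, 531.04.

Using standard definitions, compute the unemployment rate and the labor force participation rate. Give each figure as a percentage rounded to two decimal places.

Unemployment rate ≈ 6.80%; labor force participation rate ≈ 77.82%.

Employed = 1,445.51 + 112.83 + 531.04 = 2,089.38 thousand (anyone who worked, including part-time for economic reasons, counts as employed).
Unemployed = 26.20 + 126.18 = 152.38 thousand (jobless and actively searching, or on temporary layoff).
Labor force = 2,089.38 + 152.38 = 2,241.76 thousand.
Not in labor force = 450.16 + 188.92 = 639.08 thousand (those not working and not actively searching are outside the labor force).
Civilian working-age population = 2,241.76 + 639.08 = 2,880.84 thousand.
Unemployment rate = 152.38 / 2,241.76 = 6.80%.
Labor force participation rate = 2,241.76 / 2,880.84 = 77.82%.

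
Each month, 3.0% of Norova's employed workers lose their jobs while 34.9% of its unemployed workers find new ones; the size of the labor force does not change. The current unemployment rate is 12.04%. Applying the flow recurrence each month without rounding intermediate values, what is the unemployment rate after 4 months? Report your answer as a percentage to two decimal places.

Unemployment rate after four months ≈ 8.53%.

With a fixed labor force, u_{t+1} = u_t + s·(1−u_t) − f·u_t = u_t·(1−s−f) + s.
Here 1−s−f = 0.621 and s = 0.030.
u_1 = 0.120400 × 0.621 + 0.030 = 0.104768.
u_2 = 0.104768 × 0.621 + 0.030 = 0.095061.
u_3 = 0.095061 × 0.621 + 0.030 = 0.089033.
u_4 = 0.089033 × 0.621 + 0.030 = 0.085289.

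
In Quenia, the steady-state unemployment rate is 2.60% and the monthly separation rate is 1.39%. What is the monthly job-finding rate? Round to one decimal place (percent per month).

From u* = s/(s+f): f = s·(1−u)/u.
f = 1.39 × (1 − 0.0260) / 0.0260 = 1.3539 / 0.0260 ≈ 52.1% per month.

Job-finding rate ≈ 52.1% per month.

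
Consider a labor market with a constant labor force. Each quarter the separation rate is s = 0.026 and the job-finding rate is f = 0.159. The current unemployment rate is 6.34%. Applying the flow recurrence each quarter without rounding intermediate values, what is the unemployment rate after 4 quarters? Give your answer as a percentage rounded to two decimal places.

With a fixed labor force, u_{t+1} = u_t + s·(1−u_t) − f·u_t = u_t·(1−s−f) + s.
Here 1−s−f = 0.815 and s = 0.026.
u_1 = 0.063400 × 0.815 + 0.026 = 0.077671.
u_2 = 0.077671 × 0.815 + 0.026 = 0.089302.
u_3 = 0.089302 × 0.815 + 0.026 = 0.098781.
u_4 = 0.098781 × 0.815 + 0.026 = 0.106507.

Unemployment rate after four quarters ≈ 10.65%.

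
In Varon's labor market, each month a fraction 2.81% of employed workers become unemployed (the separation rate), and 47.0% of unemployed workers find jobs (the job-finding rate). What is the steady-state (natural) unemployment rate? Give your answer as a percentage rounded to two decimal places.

At steady state the flows balance: s·E = f·U, so U/(E+U) = s/(s+f).
u* = 2.81 / (2.81 + 47.0) = 2.81 / 49.81 = 5.64%.

Steady-state unemployment rate ≈ 5.64%.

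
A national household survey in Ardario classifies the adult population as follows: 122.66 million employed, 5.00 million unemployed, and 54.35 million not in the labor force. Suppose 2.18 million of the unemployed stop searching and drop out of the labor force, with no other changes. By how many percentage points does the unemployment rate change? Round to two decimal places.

Initially, labor force = 122.66 + 5.00 = 127.66 million, so u = 5.00/127.66 = 3.92%.
After the change, unemployed and labor force both fall by 2.18 → E = 122.66, U = 2.82, labor force = 125.48 million.
New unemployment rate = 2.82 / 125.48 = 2.25%.
Change = 2.25% − 3.92% = −1.67 percentage points.

The unemployment rate changes by −1.67 percentage points.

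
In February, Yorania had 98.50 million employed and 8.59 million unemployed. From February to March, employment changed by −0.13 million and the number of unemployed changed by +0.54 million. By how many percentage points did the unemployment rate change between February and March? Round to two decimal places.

February: labor force = 98.50 + 8.59 = 107.09; u = 8.59/107.09 = 8.02%.
March: labor force = 98.37 + 9.13 = 107.50; u = 9.13/107.50 = 8.49%.
Change = 8.49% − 8.02% = +0.47 pp.

The unemployment rate changed by +0.47 percentage points.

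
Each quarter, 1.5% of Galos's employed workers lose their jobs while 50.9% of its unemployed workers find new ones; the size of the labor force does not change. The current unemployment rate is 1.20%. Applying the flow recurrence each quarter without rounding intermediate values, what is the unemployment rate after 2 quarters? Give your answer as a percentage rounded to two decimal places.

Unemployment rate after two quarters ≈ 2.49%.

With a fixed labor force, u_{t+1} = u_t + s·(1−u_t) − f·u_t = u_t·(1−s−f) + s.
Here 1−s−f = 0.476 and s = 0.015.
u_1 = 0.012000 × 0.476 + 0.015 = 0.020712.
u_2 = 0.020712 × 0.476 + 0.015 = 0.024859.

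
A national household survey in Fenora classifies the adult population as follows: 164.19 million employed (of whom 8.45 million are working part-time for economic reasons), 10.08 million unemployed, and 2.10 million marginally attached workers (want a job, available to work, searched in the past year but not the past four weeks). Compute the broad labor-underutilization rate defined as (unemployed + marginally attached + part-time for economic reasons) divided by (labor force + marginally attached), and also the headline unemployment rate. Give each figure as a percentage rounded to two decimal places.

Broad underutilization rate ≈ 11.70%; headline unemployment rate ≈ 5.78%.

Labor force = 164.19 + 10.08 = 174.27 million.
Numerator = 10.08 + 2.10 + 8.45 = 20.63 million.
Denominator = 174.27 + 2.10 = 176.37 million.
Broad rate = 20.63 / 176.37 = 11.70%.
Headline unemployment rate = 10.08 / 174.27 = 5.78%.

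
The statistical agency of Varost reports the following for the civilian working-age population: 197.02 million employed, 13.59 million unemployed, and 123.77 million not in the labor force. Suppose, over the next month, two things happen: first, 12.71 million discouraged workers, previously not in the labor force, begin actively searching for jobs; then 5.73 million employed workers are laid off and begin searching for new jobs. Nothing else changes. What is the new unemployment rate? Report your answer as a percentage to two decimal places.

New unemployment rate ≈ 14.34%.

Initially, labor force = 197.02 + 13.59 = 210.61 million, so u = 13.59/210.61 = 6.45%.
After the first change, unemployed and labor force both rise by 12.71 → E = 197.02, U = 26.30, labor force = 223.32 million.
After the second change, employed falls and unemployed rises by 5.73; labor force unchanged → E = 191.29, U = 32.03, labor force = 223.32 million.
New unemployment rate = 32.03 / 223.32 = 14.34%.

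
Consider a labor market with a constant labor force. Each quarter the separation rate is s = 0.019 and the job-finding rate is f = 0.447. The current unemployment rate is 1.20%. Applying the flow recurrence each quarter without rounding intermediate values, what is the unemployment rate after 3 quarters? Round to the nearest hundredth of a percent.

Unemployment rate after three quarters ≈ 3.64%.

With a fixed labor force, u_{t+1} = u_t + s·(1−u_t) − f·u_t = u_t·(1−s−f) + s.
Here 1−s−f = 0.534 and s = 0.019.
u_1 = 0.012000 × 0.534 + 0.019 = 0.025408.
u_2 = 0.025408 × 0.534 + 0.019 = 0.032568.
u_3 = 0.032568 × 0.534 + 0.019 = 0.036391.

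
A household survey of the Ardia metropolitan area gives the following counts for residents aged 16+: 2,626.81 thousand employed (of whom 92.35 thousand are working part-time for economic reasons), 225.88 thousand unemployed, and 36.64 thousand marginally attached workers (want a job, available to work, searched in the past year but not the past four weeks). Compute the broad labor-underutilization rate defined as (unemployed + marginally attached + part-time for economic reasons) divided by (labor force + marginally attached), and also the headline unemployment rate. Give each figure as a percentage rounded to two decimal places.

Broad underutilization rate ≈ 12.28%; headline unemployment rate ≈ 7.92%.

Labor force = 2,626.81 + 225.88 = 2,852.69 thousand.
Numerator = 225.88 + 36.64 + 92.35 = 354.87 thousand.
Denominator = 2,852.69 + 36.64 = 2,889.33 thousand.
Broad rate = 354.87 / 2,889.33 = 12.28%.
Headline unemployment rate = 225.88 / 2,852.69 = 7.92%.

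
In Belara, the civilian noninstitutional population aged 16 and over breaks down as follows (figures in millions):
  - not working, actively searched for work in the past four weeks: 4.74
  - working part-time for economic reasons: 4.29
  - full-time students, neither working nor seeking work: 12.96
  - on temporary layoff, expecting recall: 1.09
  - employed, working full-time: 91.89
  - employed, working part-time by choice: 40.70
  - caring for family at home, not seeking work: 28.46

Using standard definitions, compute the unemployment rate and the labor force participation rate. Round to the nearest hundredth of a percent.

Unemployment rate ≈ 4.09%; labor force participation rate ≈ 77.51%.

Employed = 4.29 + 91.89 + 40.70 = 136.88 million (anyone who worked, including part-time for economic reasons, counts as employed).
Unemployed = 4.74 + 1.09 = 5.83 million (jobless and actively searching, or on temporary layoff).
Labor force = 136.88 + 5.83 = 142.71 million.
Not in labor force = 12.96 + 28.46 = 41.42 million (those not working and not actively searching are outside the labor force).
Civilian working-age population = 142.71 + 41.42 = 184.13 million.
Unemployment rate = 5.83 / 142.71 = 4.09%.
Labor force participation rate = 142.71 / 184.13 = 77.51%.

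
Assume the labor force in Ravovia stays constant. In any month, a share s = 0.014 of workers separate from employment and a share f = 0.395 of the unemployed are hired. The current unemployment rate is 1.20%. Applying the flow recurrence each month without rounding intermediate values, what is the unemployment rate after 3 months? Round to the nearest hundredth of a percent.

Unemployment rate after three months ≈ 2.96%.

With a fixed labor force, u_{t+1} = u_t + s·(1−u_t) − f·u_t = u_t·(1−s−f) + s.
Here 1−s−f = 0.591 and s = 0.014.
u_1 = 0.012000 × 0.591 + 0.014 = 0.021092.
u_2 = 0.021092 × 0.591 + 0.014 = 0.026465.
u_3 = 0.026465 × 0.591 + 0.014 = 0.029641.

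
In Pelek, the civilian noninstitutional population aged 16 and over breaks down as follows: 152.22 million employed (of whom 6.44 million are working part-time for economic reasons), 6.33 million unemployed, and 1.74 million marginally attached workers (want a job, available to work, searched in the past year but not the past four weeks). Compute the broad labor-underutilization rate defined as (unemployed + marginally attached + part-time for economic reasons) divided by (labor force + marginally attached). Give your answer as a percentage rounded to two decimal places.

Labor force = 152.22 + 6.33 = 158.55 million.
Numerator = 6.33 + 1.74 + 6.44 = 14.51 million.
Denominator = 158.55 + 1.74 = 160.29 million.
Broad rate = 14.51 / 160.29 = 9.05%.

Broad underutilization rate ≈ 9.05%.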